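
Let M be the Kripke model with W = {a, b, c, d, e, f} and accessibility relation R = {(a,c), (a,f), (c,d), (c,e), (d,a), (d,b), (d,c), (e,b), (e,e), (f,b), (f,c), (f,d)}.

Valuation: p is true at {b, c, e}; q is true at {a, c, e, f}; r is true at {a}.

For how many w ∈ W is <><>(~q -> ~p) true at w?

5

a: successors {c, f}; <>(~q -> ~p) there: c:T, f:T. ✓
b: no successors, so <><>(~q -> ~p) fails. ✗
c: successors {d, e}; <>(~q -> ~p) there: d:T, e:T. ✓
d: successors {a, b, c}; <>(~q -> ~p) there: a:T, b:F, c:T. ✓
e: successors {b, e}; <>(~q -> ~p) there: b:F, e:T. ✓
f: successors {b, c, d}; <>(~q -> ~p) there: b:F, c:T, d:T. ✓
Satisfying worlds: {a, c, d, e, f}.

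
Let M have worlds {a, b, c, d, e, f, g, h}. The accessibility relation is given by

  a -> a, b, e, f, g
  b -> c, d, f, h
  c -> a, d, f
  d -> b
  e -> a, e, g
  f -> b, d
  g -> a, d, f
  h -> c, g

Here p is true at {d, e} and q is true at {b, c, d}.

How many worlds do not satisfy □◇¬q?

a: successors {a, b, e, f, g}; ◇¬q there: a:T, b:T, e:T, f:F, g:T. ✗
b: successors {c, d, f, h}; ◇¬q there: c:T, d:F, f:F, h:T. ✗
c: successors {a, d, f}; ◇¬q there: a:T, d:F, f:F. ✗
d: successors {b}; ◇¬q there: b:T. ✓
e: successors {a, e, g}; ◇¬q there: a:T, e:T, g:T. ✓
f: successors {b, d}; ◇¬q there: b:T, d:F. ✗
g: successors {a, d, f}; ◇¬q there: a:T, d:F, f:F. ✗
h: successors {c, g}; ◇¬q there: c:T, g:T. ✓
Satisfying worlds: {d, e, h}.
So □◇¬q fails at the other 5 worlds.

5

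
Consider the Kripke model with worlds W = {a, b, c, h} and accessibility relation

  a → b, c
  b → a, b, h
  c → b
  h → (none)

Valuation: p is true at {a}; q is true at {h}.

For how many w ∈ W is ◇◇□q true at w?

a: successors {b, c}; ◇□q there: b:T, c:F. ✓
b: successors {a, b, h}; ◇□q there: a:F, b:T, h:F. ✓
c: successors {b}; ◇□q there: b:T. ✓
h: no successors, so ◇◇□q fails. ✗
Satisfying worlds: {a, b, c}.

3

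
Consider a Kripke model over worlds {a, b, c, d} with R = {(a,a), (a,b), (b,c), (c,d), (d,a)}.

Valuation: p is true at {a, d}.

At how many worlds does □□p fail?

a: successors {a, b}; □p there: a:F, b:F. ✗
b: successors {c}; □p there: c:T. ✓
c: successors {d}; □p there: d:T. ✓
d: successors {a}; □p there: a:F. ✗
Satisfying worlds: {b, c}.
So □□p fails at the other 2 worlds.

2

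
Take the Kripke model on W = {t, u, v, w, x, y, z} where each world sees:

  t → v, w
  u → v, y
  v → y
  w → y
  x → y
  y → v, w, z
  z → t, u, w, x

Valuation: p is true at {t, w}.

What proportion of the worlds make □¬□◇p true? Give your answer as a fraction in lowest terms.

3/7

t: successors {v, w}; ¬□◇p there: v:F, w:F. ✗
u: successors {v, y}; ¬□◇p there: v:F, y:T. ✗
v: successors {y}; ¬□◇p there: y:T. ✓
w: successors {y}; ¬□◇p there: y:T. ✓
x: successors {y}; ¬□◇p there: y:T. ✓
y: successors {v, w, z}; ¬□◇p there: v:F, w:F, z:T. ✗
z: successors {t, u, w, x}; ¬□◇p there: t:T, u:T, w:F, x:F. ✗
That's 3 of 7 worlds, so 3/7.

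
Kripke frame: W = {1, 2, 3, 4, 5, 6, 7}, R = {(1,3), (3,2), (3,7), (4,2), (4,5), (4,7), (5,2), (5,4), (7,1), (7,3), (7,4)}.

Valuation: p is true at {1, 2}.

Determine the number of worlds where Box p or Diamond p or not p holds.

6

1: Box p or Diamond p is F, not p is F. ✗
2: Box p or Diamond p is T, not p is F. ✓
3: Box p or Diamond p is T, not p is T. ✓
4: Box p or Diamond p is T, not p is T. ✓
5: Box p or Diamond p is T, not p is T. ✓
6: Box p or Diamond p is T, not p is T. ✓
7: Box p or Diamond p is T, not p is T. ✓
Satisfying worlds: {2, 3, 4, 5, 6, 7}.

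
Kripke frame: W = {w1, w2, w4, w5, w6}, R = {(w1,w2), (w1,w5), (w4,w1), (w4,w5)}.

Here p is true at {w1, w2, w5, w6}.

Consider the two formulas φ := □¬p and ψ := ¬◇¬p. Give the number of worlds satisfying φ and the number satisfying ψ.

For □¬p:
w1: successors {w2, w5}; ¬p there: w2:F, w5:F. ✗
w2: no successors, so □¬p holds vacuously. ✓
w4: successors {w1, w5}; ¬p there: w1:F, w5:F. ✗
w5: no successors, so □¬p holds vacuously. ✓
w6: no successors, so □¬p holds vacuously. ✓
— 3 worlds.
For ¬◇¬p:
w1: ◇¬p is F. ✓
w2: ◇¬p is F. ✓
w4: ◇¬p is F. ✓
w5: ◇¬p is F. ✓
w6: ◇¬p is F. ✓
— 5 worlds.

3 and 5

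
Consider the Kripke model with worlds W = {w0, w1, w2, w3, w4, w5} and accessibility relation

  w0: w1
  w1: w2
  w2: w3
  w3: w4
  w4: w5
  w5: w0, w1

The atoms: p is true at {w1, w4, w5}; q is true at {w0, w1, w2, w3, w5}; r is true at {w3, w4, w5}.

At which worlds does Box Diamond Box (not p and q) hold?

w0: successors {w1}; Diamond Box (not p and q) there: w1:T. ✓
w1: successors {w2}; Diamond Box (not p and q) there: w2:F. ✗
w2: successors {w3}; Diamond Box (not p and q) there: w3:F. ✗
w3: successors {w4}; Diamond Box (not p and q) there: w4:F. ✗
w4: successors {w5}; Diamond Box (not p and q) there: w5:T. ✓
w5: successors {w0, w1}; Diamond Box (not p and q) there: w0:T, w1:T. ✓

{w0, w4, w5}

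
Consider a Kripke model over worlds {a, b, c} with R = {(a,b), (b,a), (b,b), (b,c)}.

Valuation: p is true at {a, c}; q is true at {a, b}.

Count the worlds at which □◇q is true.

2

a: successors {b}; ◇q there: b:T. ✓
b: successors {a, b, c}; ◇q there: a:T, b:T, c:F. ✗
c: no successors, so □◇q holds vacuously. ✓
Satisfying worlds: {a, c}.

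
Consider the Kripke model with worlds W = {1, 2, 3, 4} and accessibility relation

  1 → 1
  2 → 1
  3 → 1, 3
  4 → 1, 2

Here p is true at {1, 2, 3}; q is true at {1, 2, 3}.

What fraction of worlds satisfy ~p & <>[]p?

1: ~p is F, <>[]p is T. ✗
2: ~p is F, <>[]p is T. ✗
3: ~p is F, <>[]p is T. ✗
4: ~p is T, <>[]p is T. ✓
That's 1 of 4 worlds, so 1/4.

1/4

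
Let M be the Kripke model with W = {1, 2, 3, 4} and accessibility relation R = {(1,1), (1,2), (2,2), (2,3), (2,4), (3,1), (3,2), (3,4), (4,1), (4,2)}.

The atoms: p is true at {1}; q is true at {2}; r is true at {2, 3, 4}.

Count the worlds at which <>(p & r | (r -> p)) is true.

3

1: successors {1, 2}; p & r | (r -> p) there: 1:T, 2:F. ✓
2: successors {2, 3, 4}; p & r | (r -> p) there: 2:F, 3:F, 4:F. ✗
3: successors {1, 2, 4}; p & r | (r -> p) there: 1:T, 2:F, 4:F. ✓
4: successors {1, 2}; p & r | (r -> p) there: 1:T, 2:F. ✓
Satisfying worlds: {1, 3, 4}.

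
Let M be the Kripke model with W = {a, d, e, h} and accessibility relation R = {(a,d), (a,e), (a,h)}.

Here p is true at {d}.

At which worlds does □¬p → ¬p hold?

a: □¬p is F, ¬p is T. ✓
d: □¬p is T, ¬p is F. ✗
e: □¬p is T, ¬p is T. ✓
h: □¬p is T, ¬p is T. ✓

{a, e, h}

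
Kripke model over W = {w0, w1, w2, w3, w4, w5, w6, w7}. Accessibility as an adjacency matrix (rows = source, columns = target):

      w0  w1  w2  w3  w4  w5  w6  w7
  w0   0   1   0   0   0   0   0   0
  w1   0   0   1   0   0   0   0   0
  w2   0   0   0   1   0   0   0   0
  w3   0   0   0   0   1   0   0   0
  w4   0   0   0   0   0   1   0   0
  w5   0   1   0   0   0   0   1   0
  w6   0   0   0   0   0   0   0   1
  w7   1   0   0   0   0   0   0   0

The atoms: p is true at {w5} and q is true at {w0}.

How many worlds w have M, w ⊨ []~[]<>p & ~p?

w0: []~[]<>p is T, ~p is T. ✓
w1: []~[]<>p is T, ~p is T. ✓
w2: []~[]<>p is F, ~p is T. ✗
w3: []~[]<>p is T, ~p is T. ✓
w4: []~[]<>p is T, ~p is T. ✓
w5: []~[]<>p is T, ~p is F. ✗
w6: []~[]<>p is T, ~p is T. ✓
w7: []~[]<>p is T, ~p is T. ✓
Satisfying worlds: {w0, w1, w3, w4, w6, w7}.

6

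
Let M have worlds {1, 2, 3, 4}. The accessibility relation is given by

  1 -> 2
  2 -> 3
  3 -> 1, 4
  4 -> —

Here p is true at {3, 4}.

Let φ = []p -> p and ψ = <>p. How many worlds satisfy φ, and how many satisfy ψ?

3 and 2

For []p -> p:
1: []p is F, p is F. ✓
2: []p is T, p is F. ✗
3: []p is F, p is T. ✓
4: []p is T, p is T. ✓
— 3 worlds.
For <>p:
1: successors {2}; p there: 2:F. ✗
2: successors {3}; p there: 3:T. ✓
3: successors {1, 4}; p there: 1:F, 4:T. ✓
4: no successors, so <>p fails. ✗
— 2 worlds.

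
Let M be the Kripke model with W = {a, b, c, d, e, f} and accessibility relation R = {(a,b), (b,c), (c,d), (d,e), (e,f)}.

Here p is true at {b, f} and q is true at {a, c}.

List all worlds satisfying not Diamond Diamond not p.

{d, e, f}

a: Diamond Diamond not p is T. ✗
b: Diamond Diamond not p is T. ✗
c: Diamond Diamond not p is T. ✗
d: Diamond Diamond not p is F. ✓
e: Diamond Diamond not p is F. ✓
f: Diamond Diamond not p is F. ✓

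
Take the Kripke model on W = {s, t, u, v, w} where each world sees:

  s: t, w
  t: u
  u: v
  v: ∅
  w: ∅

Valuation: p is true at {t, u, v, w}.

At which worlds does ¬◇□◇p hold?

{t, v, w}

s: ◇□◇p is T. ✗
t: ◇□◇p is F. ✓
u: ◇□◇p is T. ✗
v: ◇□◇p is F. ✓
w: ◇□◇p is F. ✓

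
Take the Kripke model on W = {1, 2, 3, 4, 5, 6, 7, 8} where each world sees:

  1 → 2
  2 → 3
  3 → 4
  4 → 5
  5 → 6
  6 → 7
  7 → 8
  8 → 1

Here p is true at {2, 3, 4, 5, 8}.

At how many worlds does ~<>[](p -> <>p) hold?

1: <>[](p -> <>p) is T. ✗
2: <>[](p -> <>p) is T. ✗
3: <>[](p -> <>p) is F. ✓
4: <>[](p -> <>p) is T. ✗
5: <>[](p -> <>p) is T. ✗
6: <>[](p -> <>p) is F. ✓
7: <>[](p -> <>p) is T. ✗
8: <>[](p -> <>p) is T. ✗
Satisfying worlds: {3, 6}.

2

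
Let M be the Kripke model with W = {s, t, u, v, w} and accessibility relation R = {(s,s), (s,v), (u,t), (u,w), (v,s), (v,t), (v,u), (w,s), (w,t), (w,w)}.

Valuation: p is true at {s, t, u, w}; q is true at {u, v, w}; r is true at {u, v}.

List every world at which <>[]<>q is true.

{s, u, v, w}

s: successors {s, v}; []<>q there: s:T, v:F. ✓
t: no successors, so <>[]<>q fails. ✗
u: successors {t, w}; []<>q there: t:T, w:F. ✓
v: successors {s, t, u}; []<>q there: s:T, t:T, u:F. ✓
w: successors {s, t, w}; []<>q there: s:T, t:T, w:F. ✓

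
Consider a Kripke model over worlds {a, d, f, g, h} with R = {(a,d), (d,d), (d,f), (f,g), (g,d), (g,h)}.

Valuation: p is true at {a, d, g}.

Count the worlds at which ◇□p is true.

2

a: successors {d}; □p there: d:F. ✗
d: successors {d, f}; □p there: d:F, f:T. ✓
f: successors {g}; □p there: g:F. ✗
g: successors {d, h}; □p there: d:F, h:T. ✓
h: no successors, so ◇□p fails. ✗
Satisfying worlds: {d, g}.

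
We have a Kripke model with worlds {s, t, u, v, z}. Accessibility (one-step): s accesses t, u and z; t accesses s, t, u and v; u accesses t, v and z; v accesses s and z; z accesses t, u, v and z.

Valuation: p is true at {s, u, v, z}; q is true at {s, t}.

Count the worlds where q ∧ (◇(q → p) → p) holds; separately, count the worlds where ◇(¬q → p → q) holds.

For q ∧ (◇(q → p) → p):
s: q is T, ◇(q → p) → p is T. ✓
t: q is T, ◇(q → p) → p is F. ✗
u: q is F, ◇(q → p) → p is T. ✗
v: q is F, ◇(q → p) → p is T. ✗
z: q is F, ◇(q → p) → p is T. ✗
— 1 world.
For ◇(¬q → p → q):
s: successors {t, u, z}; ¬q → p → q there: t:T, u:F, z:F. ✓
t: successors {s, t, u, v}; ¬q → p → q there: s:T, t:T, u:F, v:F. ✓
u: successors {t, v, z}; ¬q → p → q there: t:T, v:F, z:F. ✓
v: successors {s, z}; ¬q → p → q there: s:T, z:F. ✓
z: successors {t, u, v, z}; ¬q → p → q there: t:T, u:F, v:F, z:F. ✓
— 5 worlds.

1 and 5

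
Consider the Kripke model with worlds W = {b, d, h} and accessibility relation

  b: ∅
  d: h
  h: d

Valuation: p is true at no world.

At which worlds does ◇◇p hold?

∅

b: no successors, so ◇◇p fails. ✗
d: successors {h}; ◇p there: h:F. ✗
h: successors {d}; ◇p there: d:F. ✗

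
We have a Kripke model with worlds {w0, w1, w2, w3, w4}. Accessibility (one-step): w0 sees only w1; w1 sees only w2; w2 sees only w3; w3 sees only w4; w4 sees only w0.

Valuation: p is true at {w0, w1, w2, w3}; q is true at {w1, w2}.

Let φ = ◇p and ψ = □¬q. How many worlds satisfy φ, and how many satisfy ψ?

4 and 3

For ◇p:
w0: successors {w1}; p there: w1:T. ✓
w1: successors {w2}; p there: w2:T. ✓
w2: successors {w3}; p there: w3:T. ✓
w3: successors {w4}; p there: w4:F. ✗
w4: successors {w0}; p there: w0:T. ✓
— 4 worlds.
For □¬q:
w0: successors {w1}; ¬q there: w1:F. ✗
w1: successors {w2}; ¬q there: w2:F. ✗
w2: successors {w3}; ¬q there: w3:T. ✓
w3: successors {w4}; ¬q there: w4:T. ✓
w4: successors {w0}; ¬q there: w0:T. ✓
— 3 worlds.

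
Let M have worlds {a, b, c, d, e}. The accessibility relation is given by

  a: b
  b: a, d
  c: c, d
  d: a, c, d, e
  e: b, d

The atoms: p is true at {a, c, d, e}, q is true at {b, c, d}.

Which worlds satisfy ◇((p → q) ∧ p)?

{b, c, d, e}

a: successors {b}; (p → q) ∧ p there: b:F. ✗
b: successors {a, d}; (p → q) ∧ p there: a:F, d:T. ✓
c: successors {c, d}; (p → q) ∧ p there: c:T, d:T. ✓
d: successors {a, c, d, e}; (p → q) ∧ p there: a:F, c:T, d:T, e:F. ✓
e: successors {b, d}; (p → q) ∧ p there: b:F, d:T. ✓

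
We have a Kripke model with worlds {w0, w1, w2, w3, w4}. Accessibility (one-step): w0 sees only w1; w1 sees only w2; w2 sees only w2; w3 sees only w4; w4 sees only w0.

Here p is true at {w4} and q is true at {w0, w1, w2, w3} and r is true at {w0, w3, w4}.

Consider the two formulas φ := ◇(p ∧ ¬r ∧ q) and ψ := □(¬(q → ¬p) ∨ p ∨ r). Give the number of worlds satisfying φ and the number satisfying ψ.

0 and 2

For ◇(p ∧ ¬r ∧ q):
w0: successors {w1}; p ∧ ¬r ∧ q there: w1:F. ✗
w1: successors {w2}; p ∧ ¬r ∧ q there: w2:F. ✗
w2: successors {w2}; p ∧ ¬r ∧ q there: w2:F. ✗
w3: successors {w4}; p ∧ ¬r ∧ q there: w4:F. ✗
w4: successors {w0}; p ∧ ¬r ∧ q there: w0:F. ✗
— 0 worlds.
For □(¬(q → ¬p) ∨ p ∨ r):
w0: successors {w1}; ¬(q → ¬p) ∨ p ∨ r there: w1:F. ✗
w1: successors {w2}; ¬(q → ¬p) ∨ p ∨ r there: w2:F. ✗
w2: successors {w2}; ¬(q → ¬p) ∨ p ∨ r there: w2:F. ✗
w3: successors {w4}; ¬(q → ¬p) ∨ p ∨ r there: w4:T. ✓
w4: successors {w0}; ¬(q → ¬p) ∨ p ∨ r there: w0:T. ✓
— 2 worlds.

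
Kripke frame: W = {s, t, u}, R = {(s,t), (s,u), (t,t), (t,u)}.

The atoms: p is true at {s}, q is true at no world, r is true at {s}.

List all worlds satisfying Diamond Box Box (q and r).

{s, t}

s: successors {t, u}; Box Box (q and r) there: t:F, u:T. ✓
t: successors {t, u}; Box Box (q and r) there: t:F, u:T. ✓
u: no successors, so Diamond Box Box (q and r) fails. ✗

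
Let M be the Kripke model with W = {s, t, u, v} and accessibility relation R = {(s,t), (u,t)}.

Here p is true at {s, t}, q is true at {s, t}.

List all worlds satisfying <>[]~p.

s: successors {t}; []~p there: t:T. ✓
t: no successors, so <>[]~p fails. ✗
u: successors {t}; []~p there: t:T. ✓
v: no successors, so <>[]~p fails. ✗

{s, u}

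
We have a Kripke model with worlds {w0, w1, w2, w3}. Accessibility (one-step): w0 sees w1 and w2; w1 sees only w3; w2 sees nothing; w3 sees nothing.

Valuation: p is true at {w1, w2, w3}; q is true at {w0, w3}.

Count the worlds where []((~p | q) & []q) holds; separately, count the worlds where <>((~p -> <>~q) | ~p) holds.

3 and 2

For []((~p | q) & []q):
w0: successors {w1, w2}; (~p | q) & []q there: w1:F, w2:F. ✗
w1: successors {w3}; (~p | q) & []q there: w3:T. ✓
w2: no successors, so []((~p | q) & []q) holds vacuously. ✓
w3: no successors, so []((~p | q) & []q) holds vacuously. ✓
— 3 worlds.
For <>((~p -> <>~q) | ~p):
w0: successors {w1, w2}; (~p -> <>~q) | ~p there: w1:T, w2:T. ✓
w1: successors {w3}; (~p -> <>~q) | ~p there: w3:T. ✓
w2: no successors, so <>((~p -> <>~q) | ~p) fails. ✗
w3: no successors, so <>((~p -> <>~q) | ~p) fails. ✗
— 2 worlds.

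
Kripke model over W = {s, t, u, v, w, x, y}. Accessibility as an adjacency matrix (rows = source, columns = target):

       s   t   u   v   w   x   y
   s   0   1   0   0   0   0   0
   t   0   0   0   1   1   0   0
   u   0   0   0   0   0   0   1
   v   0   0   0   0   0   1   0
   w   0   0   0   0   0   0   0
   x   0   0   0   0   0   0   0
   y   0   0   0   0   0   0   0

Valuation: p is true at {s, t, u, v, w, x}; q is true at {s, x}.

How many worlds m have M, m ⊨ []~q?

6

s: successors {t}; ~q there: t:T. ✓
t: successors {v, w}; ~q there: v:T, w:T. ✓
u: successors {y}; ~q there: y:T. ✓
v: successors {x}; ~q there: x:F. ✗
w: no successors, so []~q holds vacuously. ✓
x: no successors, so []~q holds vacuously. ✓
y: no successors, so []~q holds vacuously. ✓
Satisfying worlds: {s, t, u, w, x, y}.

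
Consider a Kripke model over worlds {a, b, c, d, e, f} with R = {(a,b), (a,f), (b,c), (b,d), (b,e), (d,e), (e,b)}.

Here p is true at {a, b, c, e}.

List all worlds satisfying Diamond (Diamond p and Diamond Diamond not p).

a: successors {b, f}; Diamond p and Diamond Diamond not p there: b:F, f:F. ✗
b: successors {c, d, e}; Diamond p and Diamond Diamond not p there: c:F, d:F, e:T. ✓
c: no successors, so Diamond (Diamond p and Diamond Diamond not p) fails. ✗
d: successors {e}; Diamond p and Diamond Diamond not p there: e:T. ✓
e: successors {b}; Diamond p and Diamond Diamond not p there: b:F. ✗
f: no successors, so Diamond (Diamond p and Diamond Diamond not p) fails. ✗

{b, d}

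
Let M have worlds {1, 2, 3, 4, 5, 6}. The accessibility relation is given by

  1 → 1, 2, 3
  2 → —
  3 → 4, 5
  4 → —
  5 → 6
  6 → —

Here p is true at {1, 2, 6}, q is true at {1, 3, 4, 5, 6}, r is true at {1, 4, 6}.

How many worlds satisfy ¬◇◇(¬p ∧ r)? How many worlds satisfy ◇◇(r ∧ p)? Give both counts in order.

5 and 2

For ¬◇◇(¬p ∧ r):
1: ◇◇(¬p ∧ r) is T. ✗
2: ◇◇(¬p ∧ r) is F. ✓
3: ◇◇(¬p ∧ r) is F. ✓
4: ◇◇(¬p ∧ r) is F. ✓
5: ◇◇(¬p ∧ r) is F. ✓
6: ◇◇(¬p ∧ r) is F. ✓
— 5 worlds.
For ◇◇(r ∧ p):
1: successors {1, 2, 3}; ◇(r ∧ p) there: 1:T, 2:F, 3:F. ✓
2: no successors, so ◇◇(r ∧ p) fails. ✗
3: successors {4, 5}; ◇(r ∧ p) there: 4:F, 5:T. ✓
4: no successors, so ◇◇(r ∧ p) fails. ✗
5: successors {6}; ◇(r ∧ p) there: 6:F. ✗
6: no successors, so ◇◇(r ∧ p) fails. ✗
— 2 worlds.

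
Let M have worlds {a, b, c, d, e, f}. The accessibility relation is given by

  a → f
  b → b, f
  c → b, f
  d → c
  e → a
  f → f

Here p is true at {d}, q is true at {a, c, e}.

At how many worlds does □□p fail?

a: successors {f}; □p there: f:F. ✗
b: successors {b, f}; □p there: b:F, f:F. ✗
c: successors {b, f}; □p there: b:F, f:F. ✗
d: successors {c}; □p there: c:F. ✗
e: successors {a}; □p there: a:F. ✗
f: successors {f}; □p there: f:F. ✗
Satisfying worlds: ∅.
So □□p fails at the other 6 worlds.

6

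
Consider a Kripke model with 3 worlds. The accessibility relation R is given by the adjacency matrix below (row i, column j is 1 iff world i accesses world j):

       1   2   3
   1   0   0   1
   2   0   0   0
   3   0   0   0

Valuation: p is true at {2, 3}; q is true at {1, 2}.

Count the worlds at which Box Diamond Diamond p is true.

1: successors {3}; Diamond Diamond p there: 3:F. ✗
2: no successors, so Box Diamond Diamond p holds vacuously. ✓
3: no successors, so Box Diamond Diamond p holds vacuously. ✓
Satisfying worlds: {2, 3}.

2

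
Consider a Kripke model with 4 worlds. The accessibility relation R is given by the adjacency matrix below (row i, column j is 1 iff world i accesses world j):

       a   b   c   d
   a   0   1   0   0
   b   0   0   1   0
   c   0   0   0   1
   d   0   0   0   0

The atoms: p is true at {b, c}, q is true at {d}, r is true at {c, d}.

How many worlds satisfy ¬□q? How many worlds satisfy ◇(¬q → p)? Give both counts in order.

2 and 3

For ¬□q:
a: □q is F. ✓
b: □q is F. ✓
c: □q is T. ✗
d: □q is T. ✗
— 2 worlds.
For ◇(¬q → p):
a: successors {b}; ¬q → p there: b:T. ✓
b: successors {c}; ¬q → p there: c:T. ✓
c: successors {d}; ¬q → p there: d:T. ✓
d: no successors, so ◇(¬q → p) fails. ✗
— 3 worlds.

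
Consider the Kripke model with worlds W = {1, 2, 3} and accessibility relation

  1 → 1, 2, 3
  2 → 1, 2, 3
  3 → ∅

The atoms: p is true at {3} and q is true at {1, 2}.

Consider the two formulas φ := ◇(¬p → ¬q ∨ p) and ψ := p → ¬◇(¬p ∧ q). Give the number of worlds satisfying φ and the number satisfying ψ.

2 and 3

For ◇(¬p → ¬q ∨ p):
1: successors {1, 2, 3}; ¬p → ¬q ∨ p there: 1:F, 2:F, 3:T. ✓
2: successors {1, 2, 3}; ¬p → ¬q ∨ p there: 1:F, 2:F, 3:T. ✓
3: no successors, so ◇(¬p → ¬q ∨ p) fails. ✗
— 2 worlds.
For p → ¬◇(¬p ∧ q):
1: p is F, ¬◇(¬p ∧ q) is F. ✓
2: p is F, ¬◇(¬p ∧ q) is F. ✓
3: p is T, ¬◇(¬p ∧ q) is T. ✓
— 3 worlds.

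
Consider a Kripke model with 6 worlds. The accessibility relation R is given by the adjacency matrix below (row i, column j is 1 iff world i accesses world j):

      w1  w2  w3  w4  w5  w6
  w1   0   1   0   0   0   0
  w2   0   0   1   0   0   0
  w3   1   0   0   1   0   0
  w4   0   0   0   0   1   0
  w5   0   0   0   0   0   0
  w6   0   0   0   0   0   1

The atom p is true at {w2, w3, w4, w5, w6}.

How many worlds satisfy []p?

5

w1: successors {w2}; p there: w2:T. ✓
w2: successors {w3}; p there: w3:T. ✓
w3: successors {w1, w4}; p there: w1:F, w4:T. ✗
w4: successors {w5}; p there: w5:T. ✓
w5: no successors, so []p holds vacuously. ✓
w6: successors {w6}; p there: w6:T. ✓
Satisfying worlds: {w1, w2, w4, w5, w6}.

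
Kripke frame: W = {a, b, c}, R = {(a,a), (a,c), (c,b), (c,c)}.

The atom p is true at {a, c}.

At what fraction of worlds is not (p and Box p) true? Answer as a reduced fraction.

2/3

a: p and Box p is T. ✗
b: p and Box p is F. ✓
c: p and Box p is F. ✓
That's 2 of 3 worlds, so 2/3.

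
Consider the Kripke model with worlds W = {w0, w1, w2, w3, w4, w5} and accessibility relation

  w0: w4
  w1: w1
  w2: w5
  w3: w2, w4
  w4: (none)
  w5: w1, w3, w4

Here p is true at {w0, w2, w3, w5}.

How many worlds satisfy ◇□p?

3

w0: successors {w4}; □p there: w4:T. ✓
w1: successors {w1}; □p there: w1:F. ✗
w2: successors {w5}; □p there: w5:F. ✗
w3: successors {w2, w4}; □p there: w2:T, w4:T. ✓
w4: no successors, so ◇□p fails. ✗
w5: successors {w1, w3, w4}; □p there: w1:F, w3:F, w4:T. ✓
Satisfying worlds: {w0, w3, w5}.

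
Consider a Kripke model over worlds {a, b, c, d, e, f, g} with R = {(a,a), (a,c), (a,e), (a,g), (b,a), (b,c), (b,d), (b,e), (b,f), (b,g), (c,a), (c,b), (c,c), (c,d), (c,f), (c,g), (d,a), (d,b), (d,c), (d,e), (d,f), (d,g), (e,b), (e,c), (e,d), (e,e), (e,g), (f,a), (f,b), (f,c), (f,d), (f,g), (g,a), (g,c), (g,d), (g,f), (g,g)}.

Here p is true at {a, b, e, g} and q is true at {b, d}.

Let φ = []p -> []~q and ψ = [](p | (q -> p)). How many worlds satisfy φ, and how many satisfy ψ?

For []p -> []~q:
a: []p is F, []~q is T. ✓
b: []p is F, []~q is F. ✓
c: []p is F, []~q is F. ✓
d: []p is F, []~q is F. ✓
e: []p is F, []~q is F. ✓
f: []p is F, []~q is F. ✓
g: []p is F, []~q is F. ✓
— 7 worlds.
For [](p | (q -> p)):
a: successors {a, c, e, g}; p | (q -> p) there: a:T, c:T, e:T, g:T. ✓
b: successors {a, c, d, e, f, g}; p | (q -> p) there: a:T, c:T, d:F, e:T, f:T, g:T. ✗
c: successors {a, b, c, d, f, g}; p | (q -> p) there: a:T, b:T, c:T, d:F, f:T, g:T. ✗
d: successors {a, b, c, e, f, g}; p | (q -> p) there: a:T, b:T, c:T, e:T, f:T, g:T. ✓
e: successors {b, c, d, e, g}; p | (q -> p) there: b:T, c:T, d:F, e:T, g:T. ✗
f: successors {a, b, c, d, g}; p | (q -> p) there: a:T, b:T, c:T, d:F, g:T. ✗
g: successors {a, c, d, f, g}; p | (q -> p) there: a:T, c:T, d:F, f:T, g:T. ✗
— 2 worlds.

7 and 2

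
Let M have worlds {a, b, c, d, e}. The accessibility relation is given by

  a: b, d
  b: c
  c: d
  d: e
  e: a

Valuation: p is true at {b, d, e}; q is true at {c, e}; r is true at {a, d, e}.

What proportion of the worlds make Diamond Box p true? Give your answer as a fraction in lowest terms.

4/5

a: successors {b, d}; Box p there: b:F, d:T. ✓
b: successors {c}; Box p there: c:T. ✓
c: successors {d}; Box p there: d:T. ✓
d: successors {e}; Box p there: e:F. ✗
e: successors {a}; Box p there: a:T. ✓
That's 4 of 5 worlds, so 4/5.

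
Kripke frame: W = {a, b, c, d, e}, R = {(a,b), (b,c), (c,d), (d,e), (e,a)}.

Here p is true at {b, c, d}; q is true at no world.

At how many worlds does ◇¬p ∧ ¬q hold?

a: ◇¬p is F, ¬q is T. ✗
b: ◇¬p is F, ¬q is T. ✗
c: ◇¬p is F, ¬q is T. ✗
d: ◇¬p is T, ¬q is T. ✓
e: ◇¬p is T, ¬q is T. ✓
Satisfying worlds: {d, e}.

2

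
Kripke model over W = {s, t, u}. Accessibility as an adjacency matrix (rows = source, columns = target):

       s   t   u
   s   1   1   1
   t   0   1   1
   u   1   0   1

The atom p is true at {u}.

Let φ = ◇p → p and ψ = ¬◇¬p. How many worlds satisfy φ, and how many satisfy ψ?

1 and 0

For ◇p → p:
s: ◇p is T, p is F. ✗
t: ◇p is T, p is F. ✗
u: ◇p is T, p is T. ✓
— 1 world.
For ¬◇¬p:
s: ◇¬p is T. ✗
t: ◇¬p is T. ✗
u: ◇¬p is T. ✗
— 0 worlds.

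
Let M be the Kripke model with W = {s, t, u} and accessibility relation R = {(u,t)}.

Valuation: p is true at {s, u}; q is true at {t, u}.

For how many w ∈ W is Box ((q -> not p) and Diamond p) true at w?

2

s: no successors, so Box ((q -> not p) and Diamond p) holds vacuously. ✓
t: no successors, so Box ((q -> not p) and Diamond p) holds vacuously. ✓
u: successors {t}; (q -> not p) and Diamond p there: t:F. ✗
Satisfying worlds: {s, t}.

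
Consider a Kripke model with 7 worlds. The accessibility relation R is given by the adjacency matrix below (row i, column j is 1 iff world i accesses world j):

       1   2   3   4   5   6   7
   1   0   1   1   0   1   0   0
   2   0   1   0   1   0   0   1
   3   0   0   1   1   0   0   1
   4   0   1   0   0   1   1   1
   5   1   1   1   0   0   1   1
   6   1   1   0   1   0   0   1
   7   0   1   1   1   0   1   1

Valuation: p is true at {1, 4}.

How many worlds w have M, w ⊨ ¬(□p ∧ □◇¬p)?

7

1: □p ∧ □◇¬p is F. ✓
2: □p ∧ □◇¬p is F. ✓
3: □p ∧ □◇¬p is F. ✓
4: □p ∧ □◇¬p is F. ✓
5: □p ∧ □◇¬p is F. ✓
6: □p ∧ □◇¬p is F. ✓
7: □p ∧ □◇¬p is F. ✓
Satisfying worlds: {1, 2, 3, 4, 5, 6, 7}.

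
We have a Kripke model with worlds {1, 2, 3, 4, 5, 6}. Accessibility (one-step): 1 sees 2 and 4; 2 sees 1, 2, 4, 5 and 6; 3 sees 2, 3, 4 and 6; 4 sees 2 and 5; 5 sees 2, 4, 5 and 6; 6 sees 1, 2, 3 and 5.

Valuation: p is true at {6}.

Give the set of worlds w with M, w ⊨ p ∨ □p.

{6}

1: p is F, □p is F. ✗
2: p is F, □p is F. ✗
3: p is F, □p is F. ✗
4: p is F, □p is F. ✗
5: p is F, □p is F. ✗
6: p is T, □p is F. ✓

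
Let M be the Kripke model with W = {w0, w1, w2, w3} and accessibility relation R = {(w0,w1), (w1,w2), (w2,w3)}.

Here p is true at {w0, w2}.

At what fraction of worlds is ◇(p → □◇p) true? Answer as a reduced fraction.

w0: successors {w1}; p → □◇p there: w1:T. ✓
w1: successors {w2}; p → □◇p there: w2:F. ✗
w2: successors {w3}; p → □◇p there: w3:T. ✓
w3: no successors, so ◇(p → □◇p) fails. ✗
That's 2 of 4 worlds, so 2/4 = 1/2.

1/2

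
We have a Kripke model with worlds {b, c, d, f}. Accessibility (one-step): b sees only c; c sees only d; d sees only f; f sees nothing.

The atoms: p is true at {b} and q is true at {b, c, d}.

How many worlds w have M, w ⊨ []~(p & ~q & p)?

b: successors {c}; ~(p & ~q & p) there: c:T. ✓
c: successors {d}; ~(p & ~q & p) there: d:T. ✓
d: successors {f}; ~(p & ~q & p) there: f:T. ✓
f: no successors, so []~(p & ~q & p) holds vacuously. ✓
Satisfying worlds: {b, c, d, f}.

4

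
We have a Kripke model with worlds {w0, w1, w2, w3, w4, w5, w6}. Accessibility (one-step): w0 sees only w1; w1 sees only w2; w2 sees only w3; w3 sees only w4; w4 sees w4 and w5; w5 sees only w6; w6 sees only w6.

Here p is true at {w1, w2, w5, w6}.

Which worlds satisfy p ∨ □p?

w0: p is F, □p is T. ✓
w1: p is T, □p is T. ✓
w2: p is T, □p is F. ✓
w3: p is F, □p is F. ✗
w4: p is F, □p is F. ✗
w5: p is T, □p is T. ✓
w6: p is T, □p is T. ✓

{w0, w1, w2, w5, w6}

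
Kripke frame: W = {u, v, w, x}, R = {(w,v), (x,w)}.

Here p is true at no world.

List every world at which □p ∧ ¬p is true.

{u, v}

u: □p is T, ¬p is T. ✓
v: □p is T, ¬p is T. ✓
w: □p is F, ¬p is T. ✗
x: □p is F, ¬p is T. ✗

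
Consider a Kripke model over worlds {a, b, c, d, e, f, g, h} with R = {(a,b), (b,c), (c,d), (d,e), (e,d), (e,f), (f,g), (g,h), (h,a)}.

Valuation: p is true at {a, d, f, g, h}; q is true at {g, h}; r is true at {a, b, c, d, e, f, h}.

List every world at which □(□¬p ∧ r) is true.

a: successors {b}; □¬p ∧ r there: b:T. ✓
b: successors {c}; □¬p ∧ r there: c:F. ✗
c: successors {d}; □¬p ∧ r there: d:T. ✓
d: successors {e}; □¬p ∧ r there: e:F. ✗
e: successors {d, f}; □¬p ∧ r there: d:T, f:F. ✗
f: successors {g}; □¬p ∧ r there: g:F. ✗
g: successors {h}; □¬p ∧ r there: h:F. ✗
h: successors {a}; □¬p ∧ r there: a:T. ✓

{a, c, h}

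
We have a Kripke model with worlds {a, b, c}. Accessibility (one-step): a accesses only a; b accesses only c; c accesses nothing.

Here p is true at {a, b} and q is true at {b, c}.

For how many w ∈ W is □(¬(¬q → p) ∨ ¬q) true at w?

2

a: successors {a}; ¬(¬q → p) ∨ ¬q there: a:T. ✓
b: successors {c}; ¬(¬q → p) ∨ ¬q there: c:F. ✗
c: no successors, so □(¬(¬q → p) ∨ ¬q) holds vacuously. ✓
Satisfying worlds: {a, c}.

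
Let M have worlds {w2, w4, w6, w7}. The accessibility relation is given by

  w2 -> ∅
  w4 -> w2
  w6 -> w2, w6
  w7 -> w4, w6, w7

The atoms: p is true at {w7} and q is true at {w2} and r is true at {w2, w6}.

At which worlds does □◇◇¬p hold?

w2: no successors, so □◇◇¬p holds vacuously. ✓
w4: successors {w2}; ◇◇¬p there: w2:F. ✗
w6: successors {w2, w6}; ◇◇¬p there: w2:F, w6:T. ✗
w7: successors {w4, w6, w7}; ◇◇¬p there: w4:F, w6:T, w7:T. ✗

{w2}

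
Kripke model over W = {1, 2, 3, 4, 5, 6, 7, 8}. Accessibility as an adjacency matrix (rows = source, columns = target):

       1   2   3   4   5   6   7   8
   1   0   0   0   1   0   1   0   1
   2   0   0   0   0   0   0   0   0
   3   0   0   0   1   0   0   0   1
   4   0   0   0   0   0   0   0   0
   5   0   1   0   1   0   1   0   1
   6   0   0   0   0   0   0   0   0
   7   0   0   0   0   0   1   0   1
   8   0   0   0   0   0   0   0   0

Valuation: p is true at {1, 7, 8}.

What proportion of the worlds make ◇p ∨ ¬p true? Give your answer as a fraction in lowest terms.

1: ◇p is T, ¬p is F. ✓
2: ◇p is F, ¬p is T. ✓
3: ◇p is T, ¬p is T. ✓
4: ◇p is F, ¬p is T. ✓
5: ◇p is T, ¬p is T. ✓
6: ◇p is F, ¬p is T. ✓
7: ◇p is T, ¬p is F. ✓
8: ◇p is F, ¬p is F. ✗
That's 7 of 8 worlds, so 7/8.

7/8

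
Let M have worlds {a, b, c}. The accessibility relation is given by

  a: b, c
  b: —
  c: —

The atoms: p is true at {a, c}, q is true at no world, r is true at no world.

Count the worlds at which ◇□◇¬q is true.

1

a: successors {b, c}; □◇¬q there: b:T, c:T. ✓
b: no successors, so ◇□◇¬q fails. ✗
c: no successors, so ◇□◇¬q fails. ✗
Satisfying worlds: {a}.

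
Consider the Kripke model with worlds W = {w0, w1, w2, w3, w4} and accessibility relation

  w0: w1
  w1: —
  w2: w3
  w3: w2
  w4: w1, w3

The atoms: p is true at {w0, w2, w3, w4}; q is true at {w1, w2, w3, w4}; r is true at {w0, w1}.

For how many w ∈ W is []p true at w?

3

w0: successors {w1}; p there: w1:F. ✗
w1: no successors, so []p holds vacuously. ✓
w2: successors {w3}; p there: w3:T. ✓
w3: successors {w2}; p there: w2:T. ✓
w4: successors {w1, w3}; p there: w1:F, w3:T. ✗
Satisfying worlds: {w1, w2, w3}.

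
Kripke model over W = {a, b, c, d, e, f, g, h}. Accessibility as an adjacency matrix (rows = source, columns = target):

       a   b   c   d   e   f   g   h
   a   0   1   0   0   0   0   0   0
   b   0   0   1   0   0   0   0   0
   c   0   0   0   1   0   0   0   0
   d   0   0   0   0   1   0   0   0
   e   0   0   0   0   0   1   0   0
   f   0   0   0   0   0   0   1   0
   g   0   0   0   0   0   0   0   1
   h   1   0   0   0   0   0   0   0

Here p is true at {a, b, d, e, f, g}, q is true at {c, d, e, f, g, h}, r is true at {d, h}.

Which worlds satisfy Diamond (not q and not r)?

{a, h}

a: successors {b}; not q and not r there: b:T. ✓
b: successors {c}; not q and not r there: c:F. ✗
c: successors {d}; not q and not r there: d:F. ✗
d: successors {e}; not q and not r there: e:F. ✗
e: successors {f}; not q and not r there: f:F. ✗
f: successors {g}; not q and not r there: g:F. ✗
g: successors {h}; not q and not r there: h:F. ✗
h: successors {a}; not q and not r there: a:T. ✓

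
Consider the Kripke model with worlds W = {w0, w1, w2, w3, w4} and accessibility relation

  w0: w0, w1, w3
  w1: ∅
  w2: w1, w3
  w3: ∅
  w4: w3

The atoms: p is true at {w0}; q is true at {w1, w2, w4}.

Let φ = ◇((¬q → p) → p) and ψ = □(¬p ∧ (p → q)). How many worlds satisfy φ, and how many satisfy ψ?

For ◇((¬q → p) → p):
w0: successors {w0, w1, w3}; (¬q → p) → p there: w0:T, w1:F, w3:T. ✓
w1: no successors, so ◇((¬q → p) → p) fails. ✗
w2: successors {w1, w3}; (¬q → p) → p there: w1:F, w3:T. ✓
w3: no successors, so ◇((¬q → p) → p) fails. ✗
w4: successors {w3}; (¬q → p) → p there: w3:T. ✓
— 3 worlds.
For □(¬p ∧ (p → q)):
w0: successors {w0, w1, w3}; ¬p ∧ (p → q) there: w0:F, w1:T, w3:T. ✗
w1: no successors, so □(¬p ∧ (p → q)) holds vacuously. ✓
w2: successors {w1, w3}; ¬p ∧ (p → q) there: w1:T, w3:T. ✓
w3: no successors, so □(¬p ∧ (p → q)) holds vacuously. ✓
w4: successors {w3}; ¬p ∧ (p → q) there: w3:T. ✓
— 4 worlds.

3 and 4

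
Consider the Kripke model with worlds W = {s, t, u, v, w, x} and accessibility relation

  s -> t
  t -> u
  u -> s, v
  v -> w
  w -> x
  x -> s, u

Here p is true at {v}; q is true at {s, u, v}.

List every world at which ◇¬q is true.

s: successors {t}; ¬q there: t:T. ✓
t: successors {u}; ¬q there: u:F. ✗
u: successors {s, v}; ¬q there: s:F, v:F. ✗
v: successors {w}; ¬q there: w:T. ✓
w: successors {x}; ¬q there: x:T. ✓
x: successors {s, u}; ¬q there: s:F, u:F. ✗

{s, v, w}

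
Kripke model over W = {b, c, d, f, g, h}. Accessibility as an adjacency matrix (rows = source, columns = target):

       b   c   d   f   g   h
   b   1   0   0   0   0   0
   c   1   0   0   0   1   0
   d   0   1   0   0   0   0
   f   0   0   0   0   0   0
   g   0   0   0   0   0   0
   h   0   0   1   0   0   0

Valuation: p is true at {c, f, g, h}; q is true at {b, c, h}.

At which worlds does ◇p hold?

{c, d}

b: successors {b}; p there: b:F. ✗
c: successors {b, g}; p there: b:F, g:T. ✓
d: successors {c}; p there: c:T. ✓
f: no successors, so ◇p fails. ✗
g: no successors, so ◇p fails. ✗
h: successors {d}; p there: d:F. ✗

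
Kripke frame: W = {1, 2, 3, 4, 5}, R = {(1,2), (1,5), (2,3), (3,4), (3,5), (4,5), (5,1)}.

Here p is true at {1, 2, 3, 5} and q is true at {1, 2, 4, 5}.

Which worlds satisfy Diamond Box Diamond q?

{1, 2, 3, 4}

1: successors {2, 5}; Box Diamond q there: 2:T, 5:T. ✓
2: successors {3}; Box Diamond q there: 3:T. ✓
3: successors {4, 5}; Box Diamond q there: 4:T, 5:T. ✓
4: successors {5}; Box Diamond q there: 5:T. ✓
5: successors {1}; Box Diamond q there: 1:F. ✗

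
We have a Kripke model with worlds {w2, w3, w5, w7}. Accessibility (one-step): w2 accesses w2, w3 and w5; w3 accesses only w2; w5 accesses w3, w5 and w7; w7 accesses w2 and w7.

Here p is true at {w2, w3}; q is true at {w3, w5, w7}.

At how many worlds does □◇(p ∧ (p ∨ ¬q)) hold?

4

w2: successors {w2, w3, w5}; ◇(p ∧ (p ∨ ¬q)) there: w2:T, w3:T, w5:T. ✓
w3: successors {w2}; ◇(p ∧ (p ∨ ¬q)) there: w2:T. ✓
w5: successors {w3, w5, w7}; ◇(p ∧ (p ∨ ¬q)) there: w3:T, w5:T, w7:T. ✓
w7: successors {w2, w7}; ◇(p ∧ (p ∨ ¬q)) there: w2:T, w7:T. ✓
Satisfying worlds: {w2, w3, w5, w7}.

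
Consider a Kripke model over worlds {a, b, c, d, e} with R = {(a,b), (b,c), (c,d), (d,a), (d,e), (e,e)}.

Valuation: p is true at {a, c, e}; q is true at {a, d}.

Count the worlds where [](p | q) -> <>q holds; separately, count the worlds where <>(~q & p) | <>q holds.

For [](p | q) -> <>q:
a: [](p | q) is F, <>q is F. ✓
b: [](p | q) is T, <>q is F. ✗
c: [](p | q) is T, <>q is T. ✓
d: [](p | q) is T, <>q is T. ✓
e: [](p | q) is T, <>q is F. ✗
— 3 worlds.
For <>(~q & p) | <>q:
a: <>(~q & p) is F, <>q is F. ✗
b: <>(~q & p) is T, <>q is F. ✓
c: <>(~q & p) is F, <>q is T. ✓
d: <>(~q & p) is T, <>q is T. ✓
e: <>(~q & p) is T, <>q is F. ✓
— 4 worlds.

3 and 4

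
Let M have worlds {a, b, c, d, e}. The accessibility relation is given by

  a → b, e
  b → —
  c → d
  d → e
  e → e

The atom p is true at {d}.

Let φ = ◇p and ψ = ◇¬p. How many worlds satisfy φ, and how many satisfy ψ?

For ◇p:
a: successors {b, e}; p there: b:F, e:F. ✗
b: no successors, so ◇p fails. ✗
c: successors {d}; p there: d:T. ✓
d: successors {e}; p there: e:F. ✗
e: successors {e}; p there: e:F. ✗
— 1 world.
For ◇¬p:
a: successors {b, e}; ¬p there: b:T, e:T. ✓
b: no successors, so ◇¬p fails. ✗
c: successors {d}; ¬p there: d:F. ✗
d: successors {e}; ¬p there: e:T. ✓
e: successors {e}; ¬p there: e:T. ✓
— 3 worlds.

1 and 3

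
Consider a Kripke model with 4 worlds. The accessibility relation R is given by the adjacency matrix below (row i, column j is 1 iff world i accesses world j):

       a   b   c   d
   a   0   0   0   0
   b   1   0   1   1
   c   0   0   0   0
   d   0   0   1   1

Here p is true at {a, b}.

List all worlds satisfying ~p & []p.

{c}

a: ~p is F, []p is T. ✗
b: ~p is F, []p is F. ✗
c: ~p is T, []p is T. ✓
d: ~p is T, []p is F. ✗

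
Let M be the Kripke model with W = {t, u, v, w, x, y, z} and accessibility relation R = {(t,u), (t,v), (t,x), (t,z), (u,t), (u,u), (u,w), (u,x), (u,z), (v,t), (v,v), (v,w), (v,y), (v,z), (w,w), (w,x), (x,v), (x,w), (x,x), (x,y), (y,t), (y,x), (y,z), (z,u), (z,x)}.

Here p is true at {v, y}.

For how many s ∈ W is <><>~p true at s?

t: successors {u, v, x, z}; <>~p there: u:T, v:T, x:T, z:T. ✓
u: successors {t, u, w, x, z}; <>~p there: t:T, u:T, w:T, x:T, z:T. ✓
v: successors {t, v, w, y, z}; <>~p there: t:T, v:T, w:T, y:T, z:T. ✓
w: successors {w, x}; <>~p there: w:T, x:T. ✓
x: successors {v, w, x, y}; <>~p there: v:T, w:T, x:T, y:T. ✓
y: successors {t, x, z}; <>~p there: t:T, x:T, z:T. ✓
z: successors {u, x}; <>~p there: u:T, x:T. ✓
Satisfying worlds: {t, u, v, w, x, y, z}.

7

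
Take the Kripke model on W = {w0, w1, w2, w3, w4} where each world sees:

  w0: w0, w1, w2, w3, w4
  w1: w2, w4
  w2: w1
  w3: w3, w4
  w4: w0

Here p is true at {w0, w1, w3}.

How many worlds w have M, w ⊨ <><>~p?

4

w0: successors {w0, w1, w2, w3, w4}; <>~p there: w0:T, w1:T, w2:F, w3:T, w4:F. ✓
w1: successors {w2, w4}; <>~p there: w2:F, w4:F. ✗
w2: successors {w1}; <>~p there: w1:T. ✓
w3: successors {w3, w4}; <>~p there: w3:T, w4:F. ✓
w4: successors {w0}; <>~p there: w0:T. ✓
Satisfying worlds: {w0, w2, w3, w4}.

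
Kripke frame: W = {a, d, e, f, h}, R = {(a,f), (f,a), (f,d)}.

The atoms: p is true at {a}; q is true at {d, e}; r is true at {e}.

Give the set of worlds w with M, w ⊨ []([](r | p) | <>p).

a: successors {f}; [](r | p) | <>p there: f:T. ✓
d: no successors, so []([](r | p) | <>p) holds vacuously. ✓
e: no successors, so []([](r | p) | <>p) holds vacuously. ✓
f: successors {a, d}; [](r | p) | <>p there: a:F, d:T. ✗
h: no successors, so []([](r | p) | <>p) holds vacuously. ✓

{a, d, e, h}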